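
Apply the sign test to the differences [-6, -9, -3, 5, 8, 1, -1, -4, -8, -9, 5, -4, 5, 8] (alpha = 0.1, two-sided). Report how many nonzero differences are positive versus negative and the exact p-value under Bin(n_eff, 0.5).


Step 1: Discard zero differences. Original n = 14; n_eff = number of nonzero differences = 14.
Nonzero differences (with sign): -6, -9, -3, +5, +8, +1, -1, -4, -8, -9, +5, -4, +5, +8
Step 2: Count signs: positive = 6, negative = 8.
Step 3: Under H0: P(positive) = 0.5, so the number of positives S ~ Bin(14, 0.5).
Step 4: Two-sided exact p-value = sum of Bin(14,0.5) probabilities at or below the observed probability = 0.790527.
Step 5: alpha = 0.1. fail to reject H0.

n_eff = 14, pos = 6, neg = 8, p = 0.790527, fail to reject H0.


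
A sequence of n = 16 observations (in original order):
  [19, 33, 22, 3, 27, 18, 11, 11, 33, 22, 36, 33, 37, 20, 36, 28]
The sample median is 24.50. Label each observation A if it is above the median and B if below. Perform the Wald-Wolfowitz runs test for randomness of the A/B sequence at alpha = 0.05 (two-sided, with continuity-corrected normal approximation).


Step 1: Compute median = 24.50; label A = above, B = below.
Labels in order: BABBABBBABAAABAA  (n_A = 8, n_B = 8)
Step 2: Count runs R = 10.
Step 3: Under H0 (random ordering), E[R] = 2*n_A*n_B/(n_A+n_B) + 1 = 2*8*8/16 + 1 = 9.0000.
        Var[R] = 2*n_A*n_B*(2*n_A*n_B - n_A - n_B) / ((n_A+n_B)^2 * (n_A+n_B-1)) = 14336/3840 = 3.7333.
        SD[R] = 1.9322.
Step 4: Continuity-corrected z = (R - 0.5 - E[R]) / SD[R] = (10 - 0.5 - 9.0000) / 1.9322 = 0.2588.
Step 5: Two-sided p-value via normal approximation = 2*(1 - Phi(|z|)) = 0.795809.
Step 6: alpha = 0.05. fail to reject H0.

R = 10, z = 0.2588, p = 0.795809, fail to reject H0.


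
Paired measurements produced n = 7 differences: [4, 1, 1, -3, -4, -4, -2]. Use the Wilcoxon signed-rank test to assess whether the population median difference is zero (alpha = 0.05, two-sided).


Step 1: Drop any zero differences (none here) and take |d_i|.
|d| = [4, 1, 1, 3, 4, 4, 2]
Step 2: Midrank |d_i| (ties get averaged ranks).
ranks: |4|->6, |1|->1.5, |1|->1.5, |3|->4, |4|->6, |4|->6, |2|->3
Step 3: Attach original signs; sum ranks with positive sign and with negative sign.
W+ = 6 + 1.5 + 1.5 = 9
W- = 4 + 6 + 6 + 3 = 19
(Check: W+ + W- = 28 should equal n(n+1)/2 = 28.)
Step 4: Test statistic W = min(W+, W-) = 9.
Step 5: Ties in |d|, so use the tie-corrected normal approximation.
        E[W] = n(n+1)/4 = 7*8/4 = 14.
        Tie groups: |d|=1 (t=2), |d|=4 (t=3); sum(t^3 - t) = 30.
        Var[W] = n(n+1)(2n+1)/24 - sum(t^3-t)/48 = 840/24 - 30/48 = 34.375.
        z = (W - E[W]) / sqrt(Var[W]) = (9 - 14) / 5.8630 = -0.8528.
        Two-sided p = 2*Phi(z) = 0.393769.
Step 6: alpha = 0.05. fail to reject H0.

W+ = 9, W- = 19, W = min = 9, p = 0.393769, fail to reject H0.


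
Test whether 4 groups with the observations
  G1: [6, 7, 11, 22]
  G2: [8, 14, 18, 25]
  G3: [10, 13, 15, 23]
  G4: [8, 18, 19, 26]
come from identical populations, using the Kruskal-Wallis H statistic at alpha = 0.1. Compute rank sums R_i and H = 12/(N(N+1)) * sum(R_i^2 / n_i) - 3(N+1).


Step 1: Combine all N = 16 observations and assign midranks.
sorted (value, group, rank): (6,G1,1), (7,G1,2), (8,G2,3.5), (8,G4,3.5), (10,G3,5), (11,G1,6), (13,G3,7), (14,G2,8), (15,G3,9), (18,G2,10.5), (18,G4,10.5), (19,G4,12), (22,G1,13), (23,G3,14), (25,G2,15), (26,G4,16)
Step 2: Sum ranks within each group.
R_1 = 22 (n_1 = 4)
R_2 = 37 (n_2 = 4)
R_3 = 35 (n_3 = 4)
R_4 = 42 (n_4 = 4)
Step 3: H = 12/(N(N+1)) * sum(R_i^2/n_i) - 3(N+1)
     = 12/(16*17) * (22^2/4 + 37^2/4 + 35^2/4 + 42^2/4) - 3*17
     = 0.044118 * 1210.5 - 51
     = 2.404412.
Step 4: Ties present; correction factor C = 1 - 12/(16^3 - 16) = 0.997059. Corrected H = 2.404412 / 0.997059 = 2.411504.
Step 5: Under H0, H ~ chi^2(3); p-value = 0.491497.
Step 6: alpha = 0.1. fail to reject H0.

H = 2.4115, df = 3, p = 0.491497, fail to reject H0.


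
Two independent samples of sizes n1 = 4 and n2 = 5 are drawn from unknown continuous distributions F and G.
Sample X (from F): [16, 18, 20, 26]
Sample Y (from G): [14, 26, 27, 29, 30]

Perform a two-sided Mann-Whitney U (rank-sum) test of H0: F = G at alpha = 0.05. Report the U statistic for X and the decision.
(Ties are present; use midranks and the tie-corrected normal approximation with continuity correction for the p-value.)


Step 1: Combine and sort all 9 observations; assign midranks.
sorted (value, group): (14,Y), (16,X), (18,X), (20,X), (26,X), (26,Y), (27,Y), (29,Y), (30,Y)
ranks: 14->1, 16->2, 18->3, 20->4, 26->5.5, 26->5.5, 27->7, 29->8, 30->9
Step 2: Rank sum for X: R1 = 2 + 3 + 4 + 5.5 = 14.5.
Step 3: U_X = R1 - n1(n1+1)/2 = 14.5 - 4*5/2 = 14.5 - 10 = 4.5.
       U_Y = n1*n2 - U_X = 20 - 4.5 = 15.5.
Step 4: Ties are present, so use the tie-corrected normal approximation (with continuity correction) for the p-value.
Step 5: p-value = 0.218742; compare to alpha = 0.05. fail to reject H0.

U_X = 4.5, p = 0.218742, fail to reject H0 at alpha = 0.05.


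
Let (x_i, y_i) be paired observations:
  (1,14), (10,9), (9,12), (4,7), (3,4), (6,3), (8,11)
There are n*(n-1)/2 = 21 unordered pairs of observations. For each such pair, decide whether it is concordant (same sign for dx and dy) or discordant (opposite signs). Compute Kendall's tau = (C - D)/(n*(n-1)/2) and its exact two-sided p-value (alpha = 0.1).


Step 1: Enumerate the 21 unordered pairs (i,j) with i<j and classify each by sign(x_j-x_i) * sign(y_j-y_i).
  (1,2):dx=+9,dy=-5->D; (1,3):dx=+8,dy=-2->D; (1,4):dx=+3,dy=-7->D; (1,5):dx=+2,dy=-10->D
  (1,6):dx=+5,dy=-11->D; (1,7):dx=+7,dy=-3->D; (2,3):dx=-1,dy=+3->D; (2,4):dx=-6,dy=-2->C
  (2,5):dx=-7,dy=-5->C; (2,6):dx=-4,dy=-6->C; (2,7):dx=-2,dy=+2->D; (3,4):dx=-5,dy=-5->C
  (3,5):dx=-6,dy=-8->C; (3,6):dx=-3,dy=-9->C; (3,7):dx=-1,dy=-1->C; (4,5):dx=-1,dy=-3->C
  (4,6):dx=+2,dy=-4->D; (4,7):dx=+4,dy=+4->C; (5,6):dx=+3,dy=-1->D; (5,7):dx=+5,dy=+7->C
  (6,7):dx=+2,dy=+8->C
Step 2: C = 11, D = 10, total pairs = 21.
Step 3: tau = (C - D)/(n(n-1)/2) = (11 - 10)/21 = 0.047619.
Step 4: Exact two-sided p-value (enumerate n! = 5040 permutations of y under H0): p = 1.000000.
Step 5: alpha = 0.1. fail to reject H0.

tau_b = 0.0476 (C=11, D=10), p = 1.000000, fail to reject H0.


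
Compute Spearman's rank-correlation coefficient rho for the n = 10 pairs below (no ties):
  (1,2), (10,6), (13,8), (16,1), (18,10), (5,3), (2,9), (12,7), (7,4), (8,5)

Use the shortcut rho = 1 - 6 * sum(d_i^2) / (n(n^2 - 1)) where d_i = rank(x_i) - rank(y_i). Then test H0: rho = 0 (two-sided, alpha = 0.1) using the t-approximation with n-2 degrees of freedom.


Step 1: Rank x and y separately (midranks; no ties here).
rank(x): 1->1, 10->6, 13->8, 16->9, 18->10, 5->3, 2->2, 12->7, 7->4, 8->5
rank(y): 2->2, 6->6, 8->8, 1->1, 10->10, 3->3, 9->9, 7->7, 4->4, 5->5
Step 2: d_i = R_x(i) - R_y(i); compute d_i^2.
  (1-2)^2=1, (6-6)^2=0, (8-8)^2=0, (9-1)^2=64, (10-10)^2=0, (3-3)^2=0, (2-9)^2=49, (7-7)^2=0, (4-4)^2=0, (5-5)^2=0
sum(d^2) = 114.
Step 3: rho = 1 - 6*114 / (10*(10^2 - 1)) = 1 - 684/990 = 0.309091.
Step 4: Under H0, t = rho * sqrt((n-2)/(1-rho^2)) = 0.9193 ~ t(8).
Step 5: Two-sided p-value from the t-distribution with 8 df = 0.384841.
Step 6: alpha = 0.1. fail to reject H0.

rho = 0.3091, p = 0.384841, fail to reject H0 at alpha = 0.1.


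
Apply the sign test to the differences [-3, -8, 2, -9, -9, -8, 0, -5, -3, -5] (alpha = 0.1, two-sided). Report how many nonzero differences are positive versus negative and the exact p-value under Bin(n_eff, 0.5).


Step 1: Discard zero differences. Original n = 10; n_eff = number of nonzero differences = 9.
Nonzero differences (with sign): -3, -8, +2, -9, -9, -8, -5, -3, -5
Step 2: Count signs: positive = 1, negative = 8.
Step 3: Under H0: P(positive) = 0.5, so the number of positives S ~ Bin(9, 0.5).
Step 4: Two-sided exact p-value = sum of Bin(9,0.5) probabilities at or below the observed probability = 0.039062.
Step 5: alpha = 0.1. reject H0.

n_eff = 9, pos = 1, neg = 8, p = 0.039062, reject H0.


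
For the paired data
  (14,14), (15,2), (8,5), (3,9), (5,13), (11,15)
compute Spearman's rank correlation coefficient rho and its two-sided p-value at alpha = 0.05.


Step 1: Rank x and y separately (midranks; no ties here).
rank(x): 14->5, 15->6, 8->3, 3->1, 5->2, 11->4
rank(y): 14->5, 2->1, 5->2, 9->3, 13->4, 15->6
Step 2: d_i = R_x(i) - R_y(i); compute d_i^2.
  (5-5)^2=0, (6-1)^2=25, (3-2)^2=1, (1-3)^2=4, (2-4)^2=4, (4-6)^2=4
sum(d^2) = 38.
Step 3: rho = 1 - 6*38 / (6*(6^2 - 1)) = 1 - 228/210 = -0.085714.
Step 4: Under H0, t = rho * sqrt((n-2)/(1-rho^2)) = -0.1721 ~ t(4).
Step 5: Two-sided p-value from the t-distribution with 4 df = 0.871743.
Step 6: alpha = 0.05. fail to reject H0.

rho = -0.0857, p = 0.871743, fail to reject H0 at alpha = 0.05.


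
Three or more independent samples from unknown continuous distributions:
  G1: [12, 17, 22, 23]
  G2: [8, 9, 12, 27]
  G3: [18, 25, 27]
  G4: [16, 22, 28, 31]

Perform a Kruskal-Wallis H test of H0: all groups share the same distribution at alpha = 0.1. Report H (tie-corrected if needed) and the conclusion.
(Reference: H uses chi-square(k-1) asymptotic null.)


Step 1: Combine all N = 15 observations and assign midranks.
sorted (value, group, rank): (8,G2,1), (9,G2,2), (12,G1,3.5), (12,G2,3.5), (16,G4,5), (17,G1,6), (18,G3,7), (22,G1,8.5), (22,G4,8.5), (23,G1,10), (25,G3,11), (27,G2,12.5), (27,G3,12.5), (28,G4,14), (31,G4,15)
Step 2: Sum ranks within each group.
R_1 = 28 (n_1 = 4)
R_2 = 19 (n_2 = 4)
R_3 = 30.5 (n_3 = 3)
R_4 = 42.5 (n_4 = 4)
Step 3: H = 12/(N(N+1)) * sum(R_i^2/n_i) - 3(N+1)
     = 12/(15*16) * (28^2/4 + 19^2/4 + 30.5^2/3 + 42.5^2/4) - 3*16
     = 0.050000 * 1047.9 - 48
     = 4.394792.
Step 4: Ties present; correction factor C = 1 - 18/(15^3 - 15) = 0.994643. Corrected H = 4.394792 / 0.994643 = 4.418462.
Step 5: Under H0, H ~ chi^2(3); p-value = 0.219680.
Step 6: alpha = 0.1. fail to reject H0.

H = 4.4185, df = 3, p = 0.219680, fail to reject H0.


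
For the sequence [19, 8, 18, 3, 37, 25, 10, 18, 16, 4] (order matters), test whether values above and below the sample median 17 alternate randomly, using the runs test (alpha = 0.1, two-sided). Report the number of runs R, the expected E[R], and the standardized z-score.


Step 1: Compute median = 17; label A = above, B = below.
Labels in order: ABABAABABB  (n_A = 5, n_B = 5)
Step 2: Count runs R = 8.
Step 3: Under H0 (random ordering), E[R] = 2*n_A*n_B/(n_A+n_B) + 1 = 2*5*5/10 + 1 = 6.0000.
        Var[R] = 2*n_A*n_B*(2*n_A*n_B - n_A - n_B) / ((n_A+n_B)^2 * (n_A+n_B-1)) = 2000/900 = 2.2222.
        SD[R] = 1.4907.
Step 4: Continuity-corrected z = (R - 0.5 - E[R]) / SD[R] = (8 - 0.5 - 6.0000) / 1.4907 = 1.0062.
Step 5: Two-sided p-value via normal approximation = 2*(1 - Phi(|z|)) = 0.314305.
Step 6: alpha = 0.1. fail to reject H0.

R = 8, z = 1.0062, p = 0.314305, fail to reject H0.


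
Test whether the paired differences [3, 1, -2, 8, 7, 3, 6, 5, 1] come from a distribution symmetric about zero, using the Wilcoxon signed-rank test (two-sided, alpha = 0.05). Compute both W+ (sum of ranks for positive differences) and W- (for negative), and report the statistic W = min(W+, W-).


Step 1: Drop any zero differences (none here) and take |d_i|.
|d| = [3, 1, 2, 8, 7, 3, 6, 5, 1]
Step 2: Midrank |d_i| (ties get averaged ranks).
ranks: |3|->4.5, |1|->1.5, |2|->3, |8|->9, |7|->8, |3|->4.5, |6|->7, |5|->6, |1|->1.5
Step 3: Attach original signs; sum ranks with positive sign and with negative sign.
W+ = 4.5 + 1.5 + 9 + 8 + 4.5 + 7 + 6 + 1.5 = 42
W- = 3 = 3
(Check: W+ + W- = 45 should equal n(n+1)/2 = 45.)
Step 4: Test statistic W = min(W+, W-) = 3.
Step 5: Ties in |d|, so use the tie-corrected normal approximation.
        E[W] = n(n+1)/4 = 9*10/4 = 22.5.
        Tie groups: |d|=1 (t=2), |d|=3 (t=2); sum(t^3 - t) = 12.
        Var[W] = n(n+1)(2n+1)/24 - sum(t^3-t)/48 = 1710/24 - 12/48 = 71.
        z = (W - E[W]) / sqrt(Var[W]) = (3 - 22.5) / 8.4261 = -2.3142.
        Two-sided p = 2*Phi(z) = 0.020655.
Step 6: alpha = 0.05. reject H0.

W+ = 42, W- = 3, W = min = 3, p = 0.020655, reject H0.


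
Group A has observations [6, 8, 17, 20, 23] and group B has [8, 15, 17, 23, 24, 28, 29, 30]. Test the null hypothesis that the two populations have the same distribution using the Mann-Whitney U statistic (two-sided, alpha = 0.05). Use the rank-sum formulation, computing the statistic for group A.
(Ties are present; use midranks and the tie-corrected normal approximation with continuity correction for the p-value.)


Step 1: Combine and sort all 13 observations; assign midranks.
sorted (value, group): (6,X), (8,X), (8,Y), (15,Y), (17,X), (17,Y), (20,X), (23,X), (23,Y), (24,Y), (28,Y), (29,Y), (30,Y)
ranks: 6->1, 8->2.5, 8->2.5, 15->4, 17->5.5, 17->5.5, 20->7, 23->8.5, 23->8.5, 24->10, 28->11, 29->12, 30->13
Step 2: Rank sum for X: R1 = 1 + 2.5 + 5.5 + 7 + 8.5 = 24.5.
Step 3: U_X = R1 - n1(n1+1)/2 = 24.5 - 5*6/2 = 24.5 - 15 = 9.5.
       U_Y = n1*n2 - U_X = 40 - 9.5 = 30.5.
Step 4: Ties are present, so use the tie-corrected normal approximation (with continuity correction) for the p-value.
Step 5: p-value = 0.141583; compare to alpha = 0.05. fail to reject H0.

U_X = 9.5, p = 0.141583, fail to reject H0 at alpha = 0.05.


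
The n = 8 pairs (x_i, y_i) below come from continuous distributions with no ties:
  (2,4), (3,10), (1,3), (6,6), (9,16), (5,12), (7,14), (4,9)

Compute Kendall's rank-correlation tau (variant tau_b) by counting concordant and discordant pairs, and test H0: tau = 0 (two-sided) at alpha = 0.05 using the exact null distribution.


Step 1: Enumerate the 28 unordered pairs (i,j) with i<j and classify each by sign(x_j-x_i) * sign(y_j-y_i).
  (1,2):dx=+1,dy=+6->C; (1,3):dx=-1,dy=-1->C; (1,4):dx=+4,dy=+2->C; (1,5):dx=+7,dy=+12->C
  (1,6):dx=+3,dy=+8->C; (1,7):dx=+5,dy=+10->C; (1,8):dx=+2,dy=+5->C; (2,3):dx=-2,dy=-7->C
  (2,4):dx=+3,dy=-4->D; (2,5):dx=+6,dy=+6->C; (2,6):dx=+2,dy=+2->C; (2,7):dx=+4,dy=+4->C
  (2,8):dx=+1,dy=-1->D; (3,4):dx=+5,dy=+3->C; (3,5):dx=+8,dy=+13->C; (3,6):dx=+4,dy=+9->C
  (3,7):dx=+6,dy=+11->C; (3,8):dx=+3,dy=+6->C; (4,5):dx=+3,dy=+10->C; (4,6):dx=-1,dy=+6->D
  (4,7):dx=+1,dy=+8->C; (4,8):dx=-2,dy=+3->D; (5,6):dx=-4,dy=-4->C; (5,7):dx=-2,dy=-2->C
  (5,8):dx=-5,dy=-7->C; (6,7):dx=+2,dy=+2->C; (6,8):dx=-1,dy=-3->C; (7,8):dx=-3,dy=-5->C
Step 2: C = 24, D = 4, total pairs = 28.
Step 3: tau = (C - D)/(n(n-1)/2) = (24 - 4)/28 = 0.714286.
Step 4: Exact two-sided p-value (enumerate n! = 40320 permutations of y under H0): p = 0.014137.
Step 5: alpha = 0.05. reject H0.

tau_b = 0.7143 (C=24, D=4), p = 0.014137, reject H0.


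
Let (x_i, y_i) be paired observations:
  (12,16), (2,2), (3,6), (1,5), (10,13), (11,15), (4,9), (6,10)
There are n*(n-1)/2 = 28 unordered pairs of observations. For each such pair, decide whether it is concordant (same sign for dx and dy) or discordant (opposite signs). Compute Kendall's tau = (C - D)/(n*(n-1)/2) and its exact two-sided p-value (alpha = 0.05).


Step 1: Enumerate the 28 unordered pairs (i,j) with i<j and classify each by sign(x_j-x_i) * sign(y_j-y_i).
  (1,2):dx=-10,dy=-14->C; (1,3):dx=-9,dy=-10->C; (1,4):dx=-11,dy=-11->C; (1,5):dx=-2,dy=-3->C
  (1,6):dx=-1,dy=-1->C; (1,7):dx=-8,dy=-7->C; (1,8):dx=-6,dy=-6->C; (2,3):dx=+1,dy=+4->C
  (2,4):dx=-1,dy=+3->D; (2,5):dx=+8,dy=+11->C; (2,6):dx=+9,dy=+13->C; (2,7):dx=+2,dy=+7->C
  (2,8):dx=+4,dy=+8->C; (3,4):dx=-2,dy=-1->C; (3,5):dx=+7,dy=+7->C; (3,6):dx=+8,dy=+9->C
  (3,7):dx=+1,dy=+3->C; (3,8):dx=+3,dy=+4->C; (4,5):dx=+9,dy=+8->C; (4,6):dx=+10,dy=+10->C
  (4,7):dx=+3,dy=+4->C; (4,8):dx=+5,dy=+5->C; (5,6):dx=+1,dy=+2->C; (5,7):dx=-6,dy=-4->C
  (5,8):dx=-4,dy=-3->C; (6,7):dx=-7,dy=-6->C; (6,8):dx=-5,dy=-5->C; (7,8):dx=+2,dy=+1->C
Step 2: C = 27, D = 1, total pairs = 28.
Step 3: tau = (C - D)/(n(n-1)/2) = (27 - 1)/28 = 0.928571.
Step 4: Exact two-sided p-value (enumerate n! = 40320 permutations of y under H0): p = 0.000397.
Step 5: alpha = 0.05. reject H0.

tau_b = 0.9286 (C=27, D=1), p = 0.000397, reject H0.


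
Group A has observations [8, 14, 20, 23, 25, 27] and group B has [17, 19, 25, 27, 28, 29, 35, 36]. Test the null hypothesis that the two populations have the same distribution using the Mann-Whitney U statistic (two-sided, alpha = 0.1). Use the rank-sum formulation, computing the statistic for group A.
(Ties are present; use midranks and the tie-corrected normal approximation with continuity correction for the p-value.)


Step 1: Combine and sort all 14 observations; assign midranks.
sorted (value, group): (8,X), (14,X), (17,Y), (19,Y), (20,X), (23,X), (25,X), (25,Y), (27,X), (27,Y), (28,Y), (29,Y), (35,Y), (36,Y)
ranks: 8->1, 14->2, 17->3, 19->4, 20->5, 23->6, 25->7.5, 25->7.5, 27->9.5, 27->9.5, 28->11, 29->12, 35->13, 36->14
Step 2: Rank sum for X: R1 = 1 + 2 + 5 + 6 + 7.5 + 9.5 = 31.
Step 3: U_X = R1 - n1(n1+1)/2 = 31 - 6*7/2 = 31 - 21 = 10.
       U_Y = n1*n2 - U_X = 48 - 10 = 38.
Step 4: Ties are present, so use the tie-corrected normal approximation (with continuity correction) for the p-value.
Step 5: p-value = 0.080692; compare to alpha = 0.1. reject H0.

U_X = 10, p = 0.080692, reject H0 at alpha = 0.1.


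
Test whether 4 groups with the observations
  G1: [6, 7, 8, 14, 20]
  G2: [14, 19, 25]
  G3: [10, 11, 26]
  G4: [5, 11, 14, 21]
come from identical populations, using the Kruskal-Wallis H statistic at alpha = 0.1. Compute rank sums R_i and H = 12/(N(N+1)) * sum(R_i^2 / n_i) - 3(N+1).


Step 1: Combine all N = 15 observations and assign midranks.
sorted (value, group, rank): (5,G4,1), (6,G1,2), (7,G1,3), (8,G1,4), (10,G3,5), (11,G3,6.5), (11,G4,6.5), (14,G1,9), (14,G2,9), (14,G4,9), (19,G2,11), (20,G1,12), (21,G4,13), (25,G2,14), (26,G3,15)
Step 2: Sum ranks within each group.
R_1 = 30 (n_1 = 5)
R_2 = 34 (n_2 = 3)
R_3 = 26.5 (n_3 = 3)
R_4 = 29.5 (n_4 = 4)
Step 3: H = 12/(N(N+1)) * sum(R_i^2/n_i) - 3(N+1)
     = 12/(15*16) * (30^2/5 + 34^2/3 + 26.5^2/3 + 29.5^2/4) - 3*16
     = 0.050000 * 1016.98 - 48
     = 2.848958.
Step 4: Ties present; correction factor C = 1 - 30/(15^3 - 15) = 0.991071. Corrected H = 2.848958 / 0.991071 = 2.874625.
Step 5: Under H0, H ~ chi^2(3); p-value = 0.411362.
Step 6: alpha = 0.1. fail to reject H0.

H = 2.8746, df = 3, p = 0.411362, fail to reject H0.


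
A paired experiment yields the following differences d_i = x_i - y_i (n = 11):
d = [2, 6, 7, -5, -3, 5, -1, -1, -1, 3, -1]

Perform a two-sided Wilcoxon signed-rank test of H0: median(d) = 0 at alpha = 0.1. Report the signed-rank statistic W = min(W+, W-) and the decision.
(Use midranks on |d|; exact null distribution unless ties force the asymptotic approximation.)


Step 1: Drop any zero differences (none here) and take |d_i|.
|d| = [2, 6, 7, 5, 3, 5, 1, 1, 1, 3, 1]
Step 2: Midrank |d_i| (ties get averaged ranks).
ranks: |2|->5, |6|->10, |7|->11, |5|->8.5, |3|->6.5, |5|->8.5, |1|->2.5, |1|->2.5, |1|->2.5, |3|->6.5, |1|->2.5
Step 3: Attach original signs; sum ranks with positive sign and with negative sign.
W+ = 5 + 10 + 11 + 8.5 + 6.5 = 41
W- = 8.5 + 6.5 + 2.5 + 2.5 + 2.5 + 2.5 = 25
(Check: W+ + W- = 66 should equal n(n+1)/2 = 66.)
Step 4: Test statistic W = min(W+, W-) = 25.
Step 5: Ties in |d|, so use the tie-corrected normal approximation.
        E[W] = n(n+1)/4 = 11*12/4 = 33.
        Tie groups: |d|=1 (t=4), |d|=3 (t=2), |d|=5 (t=2); sum(t^3 - t) = 72.
        Var[W] = n(n+1)(2n+1)/24 - sum(t^3-t)/48 = 3036/24 - 72/48 = 125.
        z = (W - E[W]) / sqrt(Var[W]) = (25 - 33) / 11.1803 = -0.7155.
        Two-sided p = 2*Phi(z) = 0.474274.
Step 6: alpha = 0.1. fail to reject H0.

W+ = 41, W- = 25, W = min = 25, p = 0.474274, fail to reject H0.


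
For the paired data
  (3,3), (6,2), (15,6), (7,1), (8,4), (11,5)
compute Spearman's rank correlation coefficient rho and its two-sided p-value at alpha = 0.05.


Step 1: Rank x and y separately (midranks; no ties here).
rank(x): 3->1, 6->2, 15->6, 7->3, 8->4, 11->5
rank(y): 3->3, 2->2, 6->6, 1->1, 4->4, 5->5
Step 2: d_i = R_x(i) - R_y(i); compute d_i^2.
  (1-3)^2=4, (2-2)^2=0, (6-6)^2=0, (3-1)^2=4, (4-4)^2=0, (5-5)^2=0
sum(d^2) = 8.
Step 3: rho = 1 - 6*8 / (6*(6^2 - 1)) = 1 - 48/210 = 0.771429.
Step 4: Under H0, t = rho * sqrt((n-2)/(1-rho^2)) = 2.4247 ~ t(4).
Step 5: Two-sided p-value from the t-distribution with 4 df = 0.072397.
Step 6: alpha = 0.05. fail to reject H0.

rho = 0.7714, p = 0.072397, fail to reject H0 at alpha = 0.05.


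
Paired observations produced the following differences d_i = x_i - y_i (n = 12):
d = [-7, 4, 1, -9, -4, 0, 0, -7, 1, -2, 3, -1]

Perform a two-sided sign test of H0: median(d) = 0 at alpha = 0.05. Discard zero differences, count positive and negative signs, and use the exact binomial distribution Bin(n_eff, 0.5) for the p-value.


Step 1: Discard zero differences. Original n = 12; n_eff = number of nonzero differences = 10.
Nonzero differences (with sign): -7, +4, +1, -9, -4, -7, +1, -2, +3, -1
Step 2: Count signs: positive = 4, negative = 6.
Step 3: Under H0: P(positive) = 0.5, so the number of positives S ~ Bin(10, 0.5).
Step 4: Two-sided exact p-value = sum of Bin(10,0.5) probabilities at or below the observed probability = 0.753906.
Step 5: alpha = 0.05. fail to reject H0.

n_eff = 10, pos = 4, neg = 6, p = 0.753906, fail to reject H0.


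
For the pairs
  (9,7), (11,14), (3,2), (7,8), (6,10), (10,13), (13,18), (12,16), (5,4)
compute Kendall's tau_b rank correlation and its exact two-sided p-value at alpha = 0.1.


Step 1: Enumerate the 36 unordered pairs (i,j) with i<j and classify each by sign(x_j-x_i) * sign(y_j-y_i).
  (1,2):dx=+2,dy=+7->C; (1,3):dx=-6,dy=-5->C; (1,4):dx=-2,dy=+1->D; (1,5):dx=-3,dy=+3->D
  (1,6):dx=+1,dy=+6->C; (1,7):dx=+4,dy=+11->C; (1,8):dx=+3,dy=+9->C; (1,9):dx=-4,dy=-3->C
  (2,3):dx=-8,dy=-12->C; (2,4):dx=-4,dy=-6->C; (2,5):dx=-5,dy=-4->C; (2,6):dx=-1,dy=-1->C
  (2,7):dx=+2,dy=+4->C; (2,8):dx=+1,dy=+2->C; (2,9):dx=-6,dy=-10->C; (3,4):dx=+4,dy=+6->C
  (3,5):dx=+3,dy=+8->C; (3,6):dx=+7,dy=+11->C; (3,7):dx=+10,dy=+16->C; (3,8):dx=+9,dy=+14->C
  (3,9):dx=+2,dy=+2->C; (4,5):dx=-1,dy=+2->D; (4,6):dx=+3,dy=+5->C; (4,7):dx=+6,dy=+10->C
  (4,8):dx=+5,dy=+8->C; (4,9):dx=-2,dy=-4->C; (5,6):dx=+4,dy=+3->C; (5,7):dx=+7,dy=+8->C
  (5,8):dx=+6,dy=+6->C; (5,9):dx=-1,dy=-6->C; (6,7):dx=+3,dy=+5->C; (6,8):dx=+2,dy=+3->C
  (6,9):dx=-5,dy=-9->C; (7,8):dx=-1,dy=-2->C; (7,9):dx=-8,dy=-14->C; (8,9):dx=-7,dy=-12->C
Step 2: C = 33, D = 3, total pairs = 36.
Step 3: tau = (C - D)/(n(n-1)/2) = (33 - 3)/36 = 0.833333.
Step 4: Exact two-sided p-value (enumerate n! = 362880 permutations of y under H0): p = 0.000854.
Step 5: alpha = 0.1. reject H0.

tau_b = 0.8333 (C=33, D=3), p = 0.000854, reject H0.


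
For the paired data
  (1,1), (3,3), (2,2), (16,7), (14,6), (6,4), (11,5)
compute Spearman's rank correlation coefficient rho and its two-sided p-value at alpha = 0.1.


Step 1: Rank x and y separately (midranks; no ties here).
rank(x): 1->1, 3->3, 2->2, 16->7, 14->6, 6->4, 11->5
rank(y): 1->1, 3->3, 2->2, 7->7, 6->6, 4->4, 5->5
Step 2: d_i = R_x(i) - R_y(i); compute d_i^2.
  (1-1)^2=0, (3-3)^2=0, (2-2)^2=0, (7-7)^2=0, (6-6)^2=0, (4-4)^2=0, (5-5)^2=0
sum(d^2) = 0.
Step 3: rho = 1 - 6*0 / (7*(7^2 - 1)) = 1 - 0/336 = 1.000000.
Step 5: Two-sided p-value from the t-distribution with 5 df = 0.000000.
Step 6: alpha = 0.1. reject H0.

rho = 1.0000, p = 0.000000, reject H0 at alpha = 0.1.


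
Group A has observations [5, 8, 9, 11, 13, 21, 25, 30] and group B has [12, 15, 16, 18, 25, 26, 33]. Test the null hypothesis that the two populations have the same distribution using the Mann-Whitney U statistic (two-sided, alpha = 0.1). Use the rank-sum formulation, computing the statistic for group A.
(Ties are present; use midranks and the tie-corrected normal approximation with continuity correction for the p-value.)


Step 1: Combine and sort all 15 observations; assign midranks.
sorted (value, group): (5,X), (8,X), (9,X), (11,X), (12,Y), (13,X), (15,Y), (16,Y), (18,Y), (21,X), (25,X), (25,Y), (26,Y), (30,X), (33,Y)
ranks: 5->1, 8->2, 9->3, 11->4, 12->5, 13->6, 15->7, 16->8, 18->9, 21->10, 25->11.5, 25->11.5, 26->13, 30->14, 33->15
Step 2: Rank sum for X: R1 = 1 + 2 + 3 + 4 + 6 + 10 + 11.5 + 14 = 51.5.
Step 3: U_X = R1 - n1(n1+1)/2 = 51.5 - 8*9/2 = 51.5 - 36 = 15.5.
       U_Y = n1*n2 - U_X = 56 - 15.5 = 40.5.
Step 4: Ties are present, so use the tie-corrected normal approximation (with continuity correction) for the p-value.
Step 5: p-value = 0.164537; compare to alpha = 0.1. fail to reject H0.

U_X = 15.5, p = 0.164537, fail to reject H0 at alpha = 0.1.


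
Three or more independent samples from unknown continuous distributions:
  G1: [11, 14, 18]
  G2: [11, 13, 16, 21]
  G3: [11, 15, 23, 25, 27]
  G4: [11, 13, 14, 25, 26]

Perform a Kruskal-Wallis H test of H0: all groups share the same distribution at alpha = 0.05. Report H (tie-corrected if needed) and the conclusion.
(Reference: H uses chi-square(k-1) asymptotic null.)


Step 1: Combine all N = 17 observations and assign midranks.
sorted (value, group, rank): (11,G1,2.5), (11,G2,2.5), (11,G3,2.5), (11,G4,2.5), (13,G2,5.5), (13,G4,5.5), (14,G1,7.5), (14,G4,7.5), (15,G3,9), (16,G2,10), (18,G1,11), (21,G2,12), (23,G3,13), (25,G3,14.5), (25,G4,14.5), (26,G4,16), (27,G3,17)
Step 2: Sum ranks within each group.
R_1 = 21 (n_1 = 3)
R_2 = 30 (n_2 = 4)
R_3 = 56 (n_3 = 5)
R_4 = 46 (n_4 = 5)
Step 3: H = 12/(N(N+1)) * sum(R_i^2/n_i) - 3(N+1)
     = 12/(17*18) * (21^2/3 + 30^2/4 + 56^2/5 + 46^2/5) - 3*18
     = 0.039216 * 1422.4 - 54
     = 1.780392.
Step 4: Ties present; correction factor C = 1 - 78/(17^3 - 17) = 0.984069. Corrected H = 1.780392 / 0.984069 = 1.809215.
Step 5: Under H0, H ~ chi^2(3); p-value = 0.612932.
Step 6: alpha = 0.05. fail to reject H0.

H = 1.8092, df = 3, p = 0.612932, fail to reject H0.


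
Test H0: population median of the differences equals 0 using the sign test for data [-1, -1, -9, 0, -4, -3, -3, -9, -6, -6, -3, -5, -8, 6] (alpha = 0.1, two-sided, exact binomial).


Step 1: Discard zero differences. Original n = 14; n_eff = number of nonzero differences = 13.
Nonzero differences (with sign): -1, -1, -9, -4, -3, -3, -9, -6, -6, -3, -5, -8, +6
Step 2: Count signs: positive = 1, negative = 12.
Step 3: Under H0: P(positive) = 0.5, so the number of positives S ~ Bin(13, 0.5).
Step 4: Two-sided exact p-value = sum of Bin(13,0.5) probabilities at or below the observed probability = 0.003418.
Step 5: alpha = 0.1. reject H0.

n_eff = 13, pos = 1, neg = 12, p = 0.003418, reject H0.


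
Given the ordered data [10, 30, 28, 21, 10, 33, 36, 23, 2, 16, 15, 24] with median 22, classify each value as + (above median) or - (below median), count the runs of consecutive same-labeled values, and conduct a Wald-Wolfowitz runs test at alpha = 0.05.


Step 1: Compute median = 22; label A = above, B = below.
Labels in order: BAABBAAABBBA  (n_A = 6, n_B = 6)
Step 2: Count runs R = 6.
Step 3: Under H0 (random ordering), E[R] = 2*n_A*n_B/(n_A+n_B) + 1 = 2*6*6/12 + 1 = 7.0000.
        Var[R] = 2*n_A*n_B*(2*n_A*n_B - n_A - n_B) / ((n_A+n_B)^2 * (n_A+n_B-1)) = 4320/1584 = 2.7273.
        SD[R] = 1.6514.
Step 4: Continuity-corrected z = (R + 0.5 - E[R]) / SD[R] = (6 + 0.5 - 7.0000) / 1.6514 = -0.3028.
Step 5: Two-sided p-value via normal approximation = 2*(1 - Phi(|z|)) = 0.762069.
Step 6: alpha = 0.05. fail to reject H0.

R = 6, z = -0.3028, p = 0.762069, fail to reject H0.


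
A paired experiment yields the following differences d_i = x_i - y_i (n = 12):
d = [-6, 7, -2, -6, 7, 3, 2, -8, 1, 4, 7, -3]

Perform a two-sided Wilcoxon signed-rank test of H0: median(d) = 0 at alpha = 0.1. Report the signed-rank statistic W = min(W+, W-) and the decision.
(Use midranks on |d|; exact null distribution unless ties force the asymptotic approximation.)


Step 1: Drop any zero differences (none here) and take |d_i|.
|d| = [6, 7, 2, 6, 7, 3, 2, 8, 1, 4, 7, 3]
Step 2: Midrank |d_i| (ties get averaged ranks).
ranks: |6|->7.5, |7|->10, |2|->2.5, |6|->7.5, |7|->10, |3|->4.5, |2|->2.5, |8|->12, |1|->1, |4|->6, |7|->10, |3|->4.5
Step 3: Attach original signs; sum ranks with positive sign and with negative sign.
W+ = 10 + 10 + 4.5 + 2.5 + 1 + 6 + 10 = 44
W- = 7.5 + 2.5 + 7.5 + 12 + 4.5 = 34
(Check: W+ + W- = 78 should equal n(n+1)/2 = 78.)
Step 4: Test statistic W = min(W+, W-) = 34.
Step 5: Ties in |d|, so use the tie-corrected normal approximation.
        E[W] = n(n+1)/4 = 12*13/4 = 39.
        Tie groups: |d|=2 (t=2), |d|=3 (t=2), |d|=6 (t=2), |d|=7 (t=3); sum(t^3 - t) = 42.
        Var[W] = n(n+1)(2n+1)/24 - sum(t^3-t)/48 = 3900/24 - 42/48 = 161.625.
        z = (W - E[W]) / sqrt(Var[W]) = (34 - 39) / 12.7132 = -0.3933.
        Two-sided p = 2*Phi(z) = 0.694103.
Step 6: alpha = 0.1. fail to reject H0.

W+ = 44, W- = 34, W = min = 34, p = 0.694103, fail to reject H0.


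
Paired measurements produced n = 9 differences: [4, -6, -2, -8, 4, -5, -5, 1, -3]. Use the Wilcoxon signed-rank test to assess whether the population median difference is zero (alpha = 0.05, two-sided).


Step 1: Drop any zero differences (none here) and take |d_i|.
|d| = [4, 6, 2, 8, 4, 5, 5, 1, 3]
Step 2: Midrank |d_i| (ties get averaged ranks).
ranks: |4|->4.5, |6|->8, |2|->2, |8|->9, |4|->4.5, |5|->6.5, |5|->6.5, |1|->1, |3|->3
Step 3: Attach original signs; sum ranks with positive sign and with negative sign.
W+ = 4.5 + 4.5 + 1 = 10
W- = 8 + 2 + 9 + 6.5 + 6.5 + 3 = 35
(Check: W+ + W- = 45 should equal n(n+1)/2 = 45.)
Step 4: Test statistic W = min(W+, W-) = 10.
Step 5: Ties in |d|, so use the tie-corrected normal approximation.
        E[W] = n(n+1)/4 = 9*10/4 = 22.5.
        Tie groups: |d|=4 (t=2), |d|=5 (t=2); sum(t^3 - t) = 12.
        Var[W] = n(n+1)(2n+1)/24 - sum(t^3-t)/48 = 1710/24 - 12/48 = 71.
        z = (W - E[W]) / sqrt(Var[W]) = (10 - 22.5) / 8.4261 = -1.4835.
        Two-sided p = 2*Phi(z) = 0.137948.
Step 6: alpha = 0.05. fail to reject H0.

W+ = 10, W- = 35, W = min = 10, p = 0.137948, fail to reject H0.


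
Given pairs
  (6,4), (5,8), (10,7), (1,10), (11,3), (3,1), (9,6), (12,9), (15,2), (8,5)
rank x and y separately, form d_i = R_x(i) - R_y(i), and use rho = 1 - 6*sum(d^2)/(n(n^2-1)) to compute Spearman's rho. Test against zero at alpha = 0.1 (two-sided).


Step 1: Rank x and y separately (midranks; no ties here).
rank(x): 6->4, 5->3, 10->7, 1->1, 11->8, 3->2, 9->6, 12->9, 15->10, 8->5
rank(y): 4->4, 8->8, 7->7, 10->10, 3->3, 1->1, 6->6, 9->9, 2->2, 5->5
Step 2: d_i = R_x(i) - R_y(i); compute d_i^2.
  (4-4)^2=0, (3-8)^2=25, (7-7)^2=0, (1-10)^2=81, (8-3)^2=25, (2-1)^2=1, (6-6)^2=0, (9-9)^2=0, (10-2)^2=64, (5-5)^2=0
sum(d^2) = 196.
Step 3: rho = 1 - 6*196 / (10*(10^2 - 1)) = 1 - 1176/990 = -0.187879.
Step 4: Under H0, t = rho * sqrt((n-2)/(1-rho^2)) = -0.5410 ~ t(8).
Step 5: Two-sided p-value from the t-distribution with 8 df = 0.603218.
Step 6: alpha = 0.1. fail to reject H0.

rho = -0.1879, p = 0.603218, fail to reject H0 at alpha = 0.1.


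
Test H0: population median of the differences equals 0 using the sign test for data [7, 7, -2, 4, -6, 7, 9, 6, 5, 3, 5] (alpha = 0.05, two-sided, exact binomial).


Step 1: Discard zero differences. Original n = 11; n_eff = number of nonzero differences = 11.
Nonzero differences (with sign): +7, +7, -2, +4, -6, +7, +9, +6, +5, +3, +5
Step 2: Count signs: positive = 9, negative = 2.
Step 3: Under H0: P(positive) = 0.5, so the number of positives S ~ Bin(11, 0.5).
Step 4: Two-sided exact p-value = sum of Bin(11,0.5) probabilities at or below the observed probability = 0.065430.
Step 5: alpha = 0.05. fail to reject H0.

n_eff = 11, pos = 9, neg = 2, p = 0.065430, fail to reject H0.


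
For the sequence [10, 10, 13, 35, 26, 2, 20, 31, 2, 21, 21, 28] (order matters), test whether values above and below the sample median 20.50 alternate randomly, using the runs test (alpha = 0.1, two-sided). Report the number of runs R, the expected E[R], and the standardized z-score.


Step 1: Compute median = 20.50; label A = above, B = below.
Labels in order: BBBAABBABAAA  (n_A = 6, n_B = 6)
Step 2: Count runs R = 6.
Step 3: Under H0 (random ordering), E[R] = 2*n_A*n_B/(n_A+n_B) + 1 = 2*6*6/12 + 1 = 7.0000.
        Var[R] = 2*n_A*n_B*(2*n_A*n_B - n_A - n_B) / ((n_A+n_B)^2 * (n_A+n_B-1)) = 4320/1584 = 2.7273.
        SD[R] = 1.6514.
Step 4: Continuity-corrected z = (R + 0.5 - E[R]) / SD[R] = (6 + 0.5 - 7.0000) / 1.6514 = -0.3028.
Step 5: Two-sided p-value via normal approximation = 2*(1 - Phi(|z|)) = 0.762069.
Step 6: alpha = 0.1. fail to reject H0.

R = 6, z = -0.3028, p = 0.762069, fail to reject H0.


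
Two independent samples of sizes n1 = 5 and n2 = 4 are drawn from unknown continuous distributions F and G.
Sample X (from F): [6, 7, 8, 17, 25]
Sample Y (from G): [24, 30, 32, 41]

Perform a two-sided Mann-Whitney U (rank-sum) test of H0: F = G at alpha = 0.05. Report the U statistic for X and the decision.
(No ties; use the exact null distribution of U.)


Step 1: Combine and sort all 9 observations; assign midranks.
sorted (value, group): (6,X), (7,X), (8,X), (17,X), (24,Y), (25,X), (30,Y), (32,Y), (41,Y)
ranks: 6->1, 7->2, 8->3, 17->4, 24->5, 25->6, 30->7, 32->8, 41->9
Step 2: Rank sum for X: R1 = 1 + 2 + 3 + 4 + 6 = 16.
Step 3: U_X = R1 - n1(n1+1)/2 = 16 - 5*6/2 = 16 - 15 = 1.
       U_Y = n1*n2 - U_X = 20 - 1 = 19.
Step 4: No ties, so the exact null distribution of U (based on enumerating the C(9,5) = 126 equally likely rank assignments) gives the two-sided p-value.
Step 5: p-value = 0.031746; compare to alpha = 0.05. reject H0.

U_X = 1, p = 0.031746, reject H0 at alpha = 0.05.


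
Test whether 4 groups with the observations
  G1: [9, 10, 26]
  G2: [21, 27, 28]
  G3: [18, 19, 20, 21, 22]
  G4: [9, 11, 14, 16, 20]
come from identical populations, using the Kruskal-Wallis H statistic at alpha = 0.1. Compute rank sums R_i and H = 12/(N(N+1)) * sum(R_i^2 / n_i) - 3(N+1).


Step 1: Combine all N = 16 observations and assign midranks.
sorted (value, group, rank): (9,G1,1.5), (9,G4,1.5), (10,G1,3), (11,G4,4), (14,G4,5), (16,G4,6), (18,G3,7), (19,G3,8), (20,G3,9.5), (20,G4,9.5), (21,G2,11.5), (21,G3,11.5), (22,G3,13), (26,G1,14), (27,G2,15), (28,G2,16)
Step 2: Sum ranks within each group.
R_1 = 18.5 (n_1 = 3)
R_2 = 42.5 (n_2 = 3)
R_3 = 49 (n_3 = 5)
R_4 = 26 (n_4 = 5)
Step 3: H = 12/(N(N+1)) * sum(R_i^2/n_i) - 3(N+1)
     = 12/(16*17) * (18.5^2/3 + 42.5^2/3 + 49^2/5 + 26^2/5) - 3*17
     = 0.044118 * 1331.57 - 51
     = 7.745588.
Step 4: Ties present; correction factor C = 1 - 18/(16^3 - 16) = 0.995588. Corrected H = 7.745588 / 0.995588 = 7.779911.
Step 5: Under H0, H ~ chi^2(3); p-value = 0.050786.
Step 6: alpha = 0.1. reject H0.

H = 7.7799, df = 3, p = 0.050786, reject H0.


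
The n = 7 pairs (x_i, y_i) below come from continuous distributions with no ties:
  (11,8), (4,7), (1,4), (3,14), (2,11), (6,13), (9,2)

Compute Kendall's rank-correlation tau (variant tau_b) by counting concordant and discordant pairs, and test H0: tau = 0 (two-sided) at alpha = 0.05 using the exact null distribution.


Step 1: Enumerate the 21 unordered pairs (i,j) with i<j and classify each by sign(x_j-x_i) * sign(y_j-y_i).
  (1,2):dx=-7,dy=-1->C; (1,3):dx=-10,dy=-4->C; (1,4):dx=-8,dy=+6->D; (1,5):dx=-9,dy=+3->D
  (1,6):dx=-5,dy=+5->D; (1,7):dx=-2,dy=-6->C; (2,3):dx=-3,dy=-3->C; (2,4):dx=-1,dy=+7->D
  (2,5):dx=-2,dy=+4->D; (2,6):dx=+2,dy=+6->C; (2,7):dx=+5,dy=-5->D; (3,4):dx=+2,dy=+10->C
  (3,5):dx=+1,dy=+7->C; (3,6):dx=+5,dy=+9->C; (3,7):dx=+8,dy=-2->D; (4,5):dx=-1,dy=-3->C
  (4,6):dx=+3,dy=-1->D; (4,7):dx=+6,dy=-12->D; (5,6):dx=+4,dy=+2->C; (5,7):dx=+7,dy=-9->D
  (6,7):dx=+3,dy=-11->D
Step 2: C = 10, D = 11, total pairs = 21.
Step 3: tau = (C - D)/(n(n-1)/2) = (10 - 11)/21 = -0.047619.
Step 4: Exact two-sided p-value (enumerate n! = 5040 permutations of y under H0): p = 1.000000.
Step 5: alpha = 0.05. fail to reject H0.

tau_b = -0.0476 (C=10, D=11), p = 1.000000, fail to reject H0.


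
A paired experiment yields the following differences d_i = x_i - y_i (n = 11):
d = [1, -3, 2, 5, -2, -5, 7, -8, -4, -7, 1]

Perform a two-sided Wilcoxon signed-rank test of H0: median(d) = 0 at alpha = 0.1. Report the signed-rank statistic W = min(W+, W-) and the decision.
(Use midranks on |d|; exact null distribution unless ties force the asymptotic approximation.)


Step 1: Drop any zero differences (none here) and take |d_i|.
|d| = [1, 3, 2, 5, 2, 5, 7, 8, 4, 7, 1]
Step 2: Midrank |d_i| (ties get averaged ranks).
ranks: |1|->1.5, |3|->5, |2|->3.5, |5|->7.5, |2|->3.5, |5|->7.5, |7|->9.5, |8|->11, |4|->6, |7|->9.5, |1|->1.5
Step 3: Attach original signs; sum ranks with positive sign and with negative sign.
W+ = 1.5 + 3.5 + 7.5 + 9.5 + 1.5 = 23.5
W- = 5 + 3.5 + 7.5 + 11 + 6 + 9.5 = 42.5
(Check: W+ + W- = 66 should equal n(n+1)/2 = 66.)
Step 4: Test statistic W = min(W+, W-) = 23.5.
Step 5: Ties in |d|, so use the tie-corrected normal approximation.
        E[W] = n(n+1)/4 = 11*12/4 = 33.
        Tie groups: |d|=1 (t=2), |d|=2 (t=2), |d|=5 (t=2), |d|=7 (t=2); sum(t^3 - t) = 24.
        Var[W] = n(n+1)(2n+1)/24 - sum(t^3-t)/48 = 3036/24 - 24/48 = 126.
        z = (W - E[W]) / sqrt(Var[W]) = (23.5 - 33) / 11.2250 = -0.8463.
        Two-sided p = 2*Phi(z) = 0.397370.
Step 6: alpha = 0.1. fail to reject H0.

W+ = 23.5, W- = 42.5, W = min = 23.5, p = 0.397370, fail to reject H0.


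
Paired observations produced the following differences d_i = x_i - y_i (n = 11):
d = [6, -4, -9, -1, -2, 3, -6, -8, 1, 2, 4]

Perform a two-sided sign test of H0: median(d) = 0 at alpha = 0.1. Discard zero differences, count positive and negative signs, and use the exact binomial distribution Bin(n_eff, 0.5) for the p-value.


Step 1: Discard zero differences. Original n = 11; n_eff = number of nonzero differences = 11.
Nonzero differences (with sign): +6, -4, -9, -1, -2, +3, -6, -8, +1, +2, +4
Step 2: Count signs: positive = 5, negative = 6.
Step 3: Under H0: P(positive) = 0.5, so the number of positives S ~ Bin(11, 0.5).
Step 4: Two-sided exact p-value = sum of Bin(11,0.5) probabilities at or below the observed probability = 1.000000.
Step 5: alpha = 0.1. fail to reject H0.

n_eff = 11, pos = 5, neg = 6, p = 1.000000, fail to reject H0.


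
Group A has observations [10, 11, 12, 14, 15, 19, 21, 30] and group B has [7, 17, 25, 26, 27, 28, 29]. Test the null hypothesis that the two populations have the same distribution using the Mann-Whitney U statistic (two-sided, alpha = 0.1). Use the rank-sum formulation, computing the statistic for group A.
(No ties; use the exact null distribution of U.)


Step 1: Combine and sort all 15 observations; assign midranks.
sorted (value, group): (7,Y), (10,X), (11,X), (12,X), (14,X), (15,X), (17,Y), (19,X), (21,X), (25,Y), (26,Y), (27,Y), (28,Y), (29,Y), (30,X)
ranks: 7->1, 10->2, 11->3, 12->4, 14->5, 15->6, 17->7, 19->8, 21->9, 25->10, 26->11, 27->12, 28->13, 29->14, 30->15
Step 2: Rank sum for X: R1 = 2 + 3 + 4 + 5 + 6 + 8 + 9 + 15 = 52.
Step 3: U_X = R1 - n1(n1+1)/2 = 52 - 8*9/2 = 52 - 36 = 16.
       U_Y = n1*n2 - U_X = 56 - 16 = 40.
Step 4: No ties, so the exact null distribution of U (based on enumerating the C(15,8) = 6435 equally likely rank assignments) gives the two-sided p-value.
Step 5: p-value = 0.189277; compare to alpha = 0.1. fail to reject H0.

U_X = 16, p = 0.189277, fail to reject H0 at alpha = 0.1.


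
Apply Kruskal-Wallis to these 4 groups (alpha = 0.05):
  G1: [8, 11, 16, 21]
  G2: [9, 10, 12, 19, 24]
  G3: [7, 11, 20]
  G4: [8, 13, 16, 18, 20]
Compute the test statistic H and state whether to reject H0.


Step 1: Combine all N = 17 observations and assign midranks.
sorted (value, group, rank): (7,G3,1), (8,G1,2.5), (8,G4,2.5), (9,G2,4), (10,G2,5), (11,G1,6.5), (11,G3,6.5), (12,G2,8), (13,G4,9), (16,G1,10.5), (16,G4,10.5), (18,G4,12), (19,G2,13), (20,G3,14.5), (20,G4,14.5), (21,G1,16), (24,G2,17)
Step 2: Sum ranks within each group.
R_1 = 35.5 (n_1 = 4)
R_2 = 47 (n_2 = 5)
R_3 = 22 (n_3 = 3)
R_4 = 48.5 (n_4 = 5)
Step 3: H = 12/(N(N+1)) * sum(R_i^2/n_i) - 3(N+1)
     = 12/(17*18) * (35.5^2/4 + 47^2/5 + 22^2/3 + 48.5^2/5) - 3*18
     = 0.039216 * 1388.65 - 54
     = 0.456699.
Step 4: Ties present; correction factor C = 1 - 24/(17^3 - 17) = 0.995098. Corrected H = 0.456699 / 0.995098 = 0.458949.
Step 5: Under H0, H ~ chi^2(3); p-value = 0.927813.
Step 6: alpha = 0.05. fail to reject H0.

H = 0.4589, df = 3, p = 0.927813, fail to reject H0.


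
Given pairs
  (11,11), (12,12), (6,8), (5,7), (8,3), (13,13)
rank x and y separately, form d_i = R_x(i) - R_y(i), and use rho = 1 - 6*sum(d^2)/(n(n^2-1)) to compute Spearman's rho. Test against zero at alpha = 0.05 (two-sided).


Step 1: Rank x and y separately (midranks; no ties here).
rank(x): 11->4, 12->5, 6->2, 5->1, 8->3, 13->6
rank(y): 11->4, 12->5, 8->3, 7->2, 3->1, 13->6
Step 2: d_i = R_x(i) - R_y(i); compute d_i^2.
  (4-4)^2=0, (5-5)^2=0, (2-3)^2=1, (1-2)^2=1, (3-1)^2=4, (6-6)^2=0
sum(d^2) = 6.
Step 3: rho = 1 - 6*6 / (6*(6^2 - 1)) = 1 - 36/210 = 0.828571.
Step 4: Under H0, t = rho * sqrt((n-2)/(1-rho^2)) = 2.9598 ~ t(4).
Step 5: Two-sided p-value from the t-distribution with 4 df = 0.041563.
Step 6: alpha = 0.05. reject H0.

rho = 0.8286, p = 0.041563, reject H0 at alpha = 0.05.
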